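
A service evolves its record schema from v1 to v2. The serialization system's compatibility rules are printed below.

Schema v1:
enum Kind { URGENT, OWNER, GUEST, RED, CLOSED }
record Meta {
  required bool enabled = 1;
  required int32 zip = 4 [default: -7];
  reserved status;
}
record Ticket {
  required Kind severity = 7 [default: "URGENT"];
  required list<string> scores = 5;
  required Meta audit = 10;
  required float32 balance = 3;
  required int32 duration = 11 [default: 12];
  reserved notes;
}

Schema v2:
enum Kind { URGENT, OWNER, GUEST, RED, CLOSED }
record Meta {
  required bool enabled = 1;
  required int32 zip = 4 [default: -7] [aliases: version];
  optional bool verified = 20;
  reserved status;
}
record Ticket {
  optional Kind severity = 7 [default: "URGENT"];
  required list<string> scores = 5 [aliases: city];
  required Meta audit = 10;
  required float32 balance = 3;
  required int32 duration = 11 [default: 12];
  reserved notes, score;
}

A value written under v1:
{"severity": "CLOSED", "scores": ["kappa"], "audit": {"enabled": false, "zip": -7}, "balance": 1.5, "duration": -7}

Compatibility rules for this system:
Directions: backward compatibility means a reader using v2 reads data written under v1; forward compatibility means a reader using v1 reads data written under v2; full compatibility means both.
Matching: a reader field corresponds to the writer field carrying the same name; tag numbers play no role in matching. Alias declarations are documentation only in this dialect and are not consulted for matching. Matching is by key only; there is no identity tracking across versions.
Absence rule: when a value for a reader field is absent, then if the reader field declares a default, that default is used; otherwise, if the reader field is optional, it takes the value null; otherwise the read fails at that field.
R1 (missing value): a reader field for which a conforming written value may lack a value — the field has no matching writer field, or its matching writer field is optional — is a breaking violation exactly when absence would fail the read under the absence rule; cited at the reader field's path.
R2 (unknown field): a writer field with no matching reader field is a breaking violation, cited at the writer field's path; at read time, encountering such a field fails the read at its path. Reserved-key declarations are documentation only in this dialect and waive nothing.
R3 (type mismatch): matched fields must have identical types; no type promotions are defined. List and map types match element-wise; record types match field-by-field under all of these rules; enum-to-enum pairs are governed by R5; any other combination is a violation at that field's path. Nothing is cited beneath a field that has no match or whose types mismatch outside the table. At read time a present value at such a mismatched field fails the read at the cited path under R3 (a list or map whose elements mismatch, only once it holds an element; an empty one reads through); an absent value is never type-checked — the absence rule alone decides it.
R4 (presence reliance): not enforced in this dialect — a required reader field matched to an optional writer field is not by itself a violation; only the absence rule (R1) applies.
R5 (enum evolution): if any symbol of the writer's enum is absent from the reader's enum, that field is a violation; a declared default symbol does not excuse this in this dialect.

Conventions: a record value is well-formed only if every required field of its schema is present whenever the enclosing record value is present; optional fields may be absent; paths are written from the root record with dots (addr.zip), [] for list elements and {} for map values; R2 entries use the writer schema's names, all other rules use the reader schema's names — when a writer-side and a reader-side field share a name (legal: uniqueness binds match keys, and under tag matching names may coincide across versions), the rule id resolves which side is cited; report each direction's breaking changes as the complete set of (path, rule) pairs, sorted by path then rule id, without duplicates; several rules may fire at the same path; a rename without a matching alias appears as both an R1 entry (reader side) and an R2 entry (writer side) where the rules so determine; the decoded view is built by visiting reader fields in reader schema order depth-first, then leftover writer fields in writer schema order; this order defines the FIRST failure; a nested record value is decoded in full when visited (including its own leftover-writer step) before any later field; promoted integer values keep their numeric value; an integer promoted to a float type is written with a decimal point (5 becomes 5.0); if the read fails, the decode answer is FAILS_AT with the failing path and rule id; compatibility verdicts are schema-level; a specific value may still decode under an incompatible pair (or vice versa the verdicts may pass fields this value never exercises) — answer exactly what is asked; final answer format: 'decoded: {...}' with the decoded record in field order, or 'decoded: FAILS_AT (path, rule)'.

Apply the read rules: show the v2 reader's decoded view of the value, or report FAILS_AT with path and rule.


the writer's type comes first in each Ticket pair
decode (reader v2):
  severity := "CLOSED"
  scores := ["kappa"]
  audit.enabled := false
  audit.zip := -7
  audit.verified := null (not supplied -> null)
  balance := 1.5
  duration := -7
  => decoded: {"severity": "CLOSED", "scores": ["kappa"], "audit": {"enabled": false, "zip": -7, "verified": null}, "balance": 1.5, "duration": -7}
diffs on Ticket not affecting the asked answer:
  field severity in record Ticket: required changed to optional -> fires no rule on Ticket under this dialect and leaves the result unchanged

decoded: {"severity": "CLOSED", "scores": ["kappa"], "audit": {"enabled": false, "zip": -7, "verified": null}, "balance": 1.5, "duration": -7}


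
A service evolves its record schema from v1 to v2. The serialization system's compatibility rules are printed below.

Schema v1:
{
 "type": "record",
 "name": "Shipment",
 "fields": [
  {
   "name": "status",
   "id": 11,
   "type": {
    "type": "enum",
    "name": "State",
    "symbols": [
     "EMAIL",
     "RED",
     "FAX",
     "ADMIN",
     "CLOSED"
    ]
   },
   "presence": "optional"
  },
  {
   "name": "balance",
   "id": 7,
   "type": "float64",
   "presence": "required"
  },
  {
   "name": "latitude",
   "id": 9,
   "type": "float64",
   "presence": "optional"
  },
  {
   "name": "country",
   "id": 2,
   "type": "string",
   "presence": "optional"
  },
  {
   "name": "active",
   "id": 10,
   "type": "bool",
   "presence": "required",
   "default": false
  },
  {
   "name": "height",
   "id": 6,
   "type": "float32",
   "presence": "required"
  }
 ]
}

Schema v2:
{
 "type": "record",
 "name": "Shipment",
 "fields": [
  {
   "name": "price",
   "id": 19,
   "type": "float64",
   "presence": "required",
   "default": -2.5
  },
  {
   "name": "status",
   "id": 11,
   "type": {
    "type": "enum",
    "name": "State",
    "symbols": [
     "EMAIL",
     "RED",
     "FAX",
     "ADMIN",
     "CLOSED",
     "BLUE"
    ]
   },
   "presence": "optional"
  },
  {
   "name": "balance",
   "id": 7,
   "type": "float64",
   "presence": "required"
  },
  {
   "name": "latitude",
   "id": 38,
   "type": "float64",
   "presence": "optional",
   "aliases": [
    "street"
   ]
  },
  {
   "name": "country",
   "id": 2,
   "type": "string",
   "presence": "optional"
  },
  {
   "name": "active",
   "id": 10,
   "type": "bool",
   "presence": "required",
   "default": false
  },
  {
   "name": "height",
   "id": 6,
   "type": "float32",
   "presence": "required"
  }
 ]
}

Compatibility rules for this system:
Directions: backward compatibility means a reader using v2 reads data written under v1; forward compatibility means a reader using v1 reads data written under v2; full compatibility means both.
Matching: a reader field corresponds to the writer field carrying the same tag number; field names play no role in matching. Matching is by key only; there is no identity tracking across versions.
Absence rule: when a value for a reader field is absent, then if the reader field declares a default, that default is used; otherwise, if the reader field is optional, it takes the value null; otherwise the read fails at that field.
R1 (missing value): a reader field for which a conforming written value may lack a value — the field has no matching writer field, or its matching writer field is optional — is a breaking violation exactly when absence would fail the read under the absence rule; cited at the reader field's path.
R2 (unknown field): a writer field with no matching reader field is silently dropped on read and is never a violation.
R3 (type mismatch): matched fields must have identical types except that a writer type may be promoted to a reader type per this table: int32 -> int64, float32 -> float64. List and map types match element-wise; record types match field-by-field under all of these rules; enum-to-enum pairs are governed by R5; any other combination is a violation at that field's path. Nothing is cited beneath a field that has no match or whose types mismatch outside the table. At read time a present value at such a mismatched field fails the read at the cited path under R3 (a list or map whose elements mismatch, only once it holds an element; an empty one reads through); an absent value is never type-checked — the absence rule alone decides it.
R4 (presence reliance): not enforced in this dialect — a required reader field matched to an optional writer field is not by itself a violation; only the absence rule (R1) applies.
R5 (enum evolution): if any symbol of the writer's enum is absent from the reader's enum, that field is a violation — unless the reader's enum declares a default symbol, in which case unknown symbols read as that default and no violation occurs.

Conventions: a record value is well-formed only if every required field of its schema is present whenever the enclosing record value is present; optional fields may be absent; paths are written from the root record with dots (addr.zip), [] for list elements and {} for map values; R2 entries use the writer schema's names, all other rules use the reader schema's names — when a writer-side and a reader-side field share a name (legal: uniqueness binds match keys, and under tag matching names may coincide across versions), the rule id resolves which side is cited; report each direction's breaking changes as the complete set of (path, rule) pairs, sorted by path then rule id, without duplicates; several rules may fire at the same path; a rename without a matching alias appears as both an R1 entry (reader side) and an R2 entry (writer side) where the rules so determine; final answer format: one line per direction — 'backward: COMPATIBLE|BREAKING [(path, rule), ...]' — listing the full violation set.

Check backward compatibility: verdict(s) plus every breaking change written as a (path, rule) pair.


backward: COMPATIBLE []

arrows below run writer -> reader for Shipment
checking backward for Shipment: reader v2 against writer v1:
  price has no writer counterpart
  status: State -> State, writer optional; from status
  balance: float64 -> float64, writer required; from balance
  latitude has no writer counterpart
  country: string -> string, writer optional; from country
  active: bool -> bool, writer required; from active
  height: float32 -> float32, writer required; from height
  writer latitude: unknown to reader
  => backward verdict for Shipment: COMPATIBLE, no violations
the rest of the Shipment diff is inert for this question:
  field latitude in record Shipment: tag 9 changed to 38 -> triggers nothing under Shipment's printed rules — same verdict
  enum State (field status in record Shipment): symbol BLUE added -> fires only in the forward direction of Shipment, which is not asked here
  added field price to record Shipment: required float64, tag 19, default -2.5 (in v2 it sits immediately before status) -> triggers nothing under Shipment's printed rules — same verdict


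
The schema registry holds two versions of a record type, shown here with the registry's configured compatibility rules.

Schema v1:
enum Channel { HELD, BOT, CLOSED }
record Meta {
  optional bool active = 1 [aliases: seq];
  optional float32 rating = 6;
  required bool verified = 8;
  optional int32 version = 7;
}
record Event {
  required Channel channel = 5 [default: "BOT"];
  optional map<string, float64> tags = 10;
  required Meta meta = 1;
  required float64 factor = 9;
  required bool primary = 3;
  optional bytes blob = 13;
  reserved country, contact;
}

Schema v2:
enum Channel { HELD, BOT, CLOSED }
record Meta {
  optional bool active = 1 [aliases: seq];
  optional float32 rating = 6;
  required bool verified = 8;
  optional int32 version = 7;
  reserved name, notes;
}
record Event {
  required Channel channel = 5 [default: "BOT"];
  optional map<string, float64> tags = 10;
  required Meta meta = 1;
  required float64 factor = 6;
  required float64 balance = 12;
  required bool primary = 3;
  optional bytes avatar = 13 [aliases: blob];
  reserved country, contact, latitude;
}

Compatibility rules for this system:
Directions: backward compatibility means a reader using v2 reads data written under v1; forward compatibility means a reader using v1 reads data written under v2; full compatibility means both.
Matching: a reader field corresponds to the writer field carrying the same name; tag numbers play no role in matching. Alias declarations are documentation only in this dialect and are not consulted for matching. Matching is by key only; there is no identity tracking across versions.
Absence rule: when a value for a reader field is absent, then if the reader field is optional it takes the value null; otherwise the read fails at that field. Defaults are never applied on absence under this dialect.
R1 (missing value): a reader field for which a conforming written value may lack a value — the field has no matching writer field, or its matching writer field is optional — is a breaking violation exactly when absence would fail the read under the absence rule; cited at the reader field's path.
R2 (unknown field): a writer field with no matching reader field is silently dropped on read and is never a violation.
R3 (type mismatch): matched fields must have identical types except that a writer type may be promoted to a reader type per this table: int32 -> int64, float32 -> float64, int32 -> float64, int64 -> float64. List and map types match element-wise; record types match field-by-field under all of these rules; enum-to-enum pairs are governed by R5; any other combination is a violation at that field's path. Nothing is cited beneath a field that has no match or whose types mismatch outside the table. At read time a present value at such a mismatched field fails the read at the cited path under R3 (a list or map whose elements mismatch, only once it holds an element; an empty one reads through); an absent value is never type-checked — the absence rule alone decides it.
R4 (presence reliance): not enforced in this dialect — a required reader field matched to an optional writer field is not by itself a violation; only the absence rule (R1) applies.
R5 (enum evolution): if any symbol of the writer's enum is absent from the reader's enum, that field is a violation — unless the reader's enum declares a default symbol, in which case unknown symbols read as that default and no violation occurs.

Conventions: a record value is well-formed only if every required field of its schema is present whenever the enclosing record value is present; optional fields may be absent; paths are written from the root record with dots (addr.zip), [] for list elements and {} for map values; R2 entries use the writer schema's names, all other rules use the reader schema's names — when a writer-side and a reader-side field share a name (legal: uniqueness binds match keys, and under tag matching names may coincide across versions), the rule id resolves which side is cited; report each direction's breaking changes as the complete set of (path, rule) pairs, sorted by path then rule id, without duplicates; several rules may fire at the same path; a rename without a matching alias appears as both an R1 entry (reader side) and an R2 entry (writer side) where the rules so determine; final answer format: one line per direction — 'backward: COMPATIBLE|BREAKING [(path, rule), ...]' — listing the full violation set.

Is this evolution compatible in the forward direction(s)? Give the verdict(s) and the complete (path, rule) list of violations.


forward: COMPATIBLE []

in Event below, arrows point writer -> reader
forward for Event (reader v1, writer v2):
  Channel -> Channel, writer required: channel aligns to channel
  map<string, float64> -> map<string, float64>, writer optional: tags aligns to tags
  Meta -> Meta, writer required: meta aligns to meta
  float64 -> float64, writer required: factor aligns to factor
  bool -> bool, writer required: primary aligns to primary
  no writer field matches reader blob
  writer field balance has no reader counterpart
  writer field avatar has no reader counterpart
  bool -> bool, writer optional: meta.active aligns to meta.active
  float32 -> float32, writer optional: meta.rating aligns to meta.rating
  bool -> bool, writer required: meta.verified aligns to meta.verified
  int32 -> int32, writer optional: meta.version aligns to meta.version
  => forward: COMPATIBLE
remaining Event differences; none change what is asked:
  field factor in record Event: tag 9 changed to 6 -> no rule fires on it in Event's dialect; the asked verdict holds
  added field balance to record Event: required float64, tag 12 (in v2 it sits immediately before primary) -> matters only for Event's backward compatibility — outside the asked direction
  renamed field blob to avatar in record Event (alias blob declared on the renamed field) -> no rule fires on it in Event's dialect; the asked verdict holds


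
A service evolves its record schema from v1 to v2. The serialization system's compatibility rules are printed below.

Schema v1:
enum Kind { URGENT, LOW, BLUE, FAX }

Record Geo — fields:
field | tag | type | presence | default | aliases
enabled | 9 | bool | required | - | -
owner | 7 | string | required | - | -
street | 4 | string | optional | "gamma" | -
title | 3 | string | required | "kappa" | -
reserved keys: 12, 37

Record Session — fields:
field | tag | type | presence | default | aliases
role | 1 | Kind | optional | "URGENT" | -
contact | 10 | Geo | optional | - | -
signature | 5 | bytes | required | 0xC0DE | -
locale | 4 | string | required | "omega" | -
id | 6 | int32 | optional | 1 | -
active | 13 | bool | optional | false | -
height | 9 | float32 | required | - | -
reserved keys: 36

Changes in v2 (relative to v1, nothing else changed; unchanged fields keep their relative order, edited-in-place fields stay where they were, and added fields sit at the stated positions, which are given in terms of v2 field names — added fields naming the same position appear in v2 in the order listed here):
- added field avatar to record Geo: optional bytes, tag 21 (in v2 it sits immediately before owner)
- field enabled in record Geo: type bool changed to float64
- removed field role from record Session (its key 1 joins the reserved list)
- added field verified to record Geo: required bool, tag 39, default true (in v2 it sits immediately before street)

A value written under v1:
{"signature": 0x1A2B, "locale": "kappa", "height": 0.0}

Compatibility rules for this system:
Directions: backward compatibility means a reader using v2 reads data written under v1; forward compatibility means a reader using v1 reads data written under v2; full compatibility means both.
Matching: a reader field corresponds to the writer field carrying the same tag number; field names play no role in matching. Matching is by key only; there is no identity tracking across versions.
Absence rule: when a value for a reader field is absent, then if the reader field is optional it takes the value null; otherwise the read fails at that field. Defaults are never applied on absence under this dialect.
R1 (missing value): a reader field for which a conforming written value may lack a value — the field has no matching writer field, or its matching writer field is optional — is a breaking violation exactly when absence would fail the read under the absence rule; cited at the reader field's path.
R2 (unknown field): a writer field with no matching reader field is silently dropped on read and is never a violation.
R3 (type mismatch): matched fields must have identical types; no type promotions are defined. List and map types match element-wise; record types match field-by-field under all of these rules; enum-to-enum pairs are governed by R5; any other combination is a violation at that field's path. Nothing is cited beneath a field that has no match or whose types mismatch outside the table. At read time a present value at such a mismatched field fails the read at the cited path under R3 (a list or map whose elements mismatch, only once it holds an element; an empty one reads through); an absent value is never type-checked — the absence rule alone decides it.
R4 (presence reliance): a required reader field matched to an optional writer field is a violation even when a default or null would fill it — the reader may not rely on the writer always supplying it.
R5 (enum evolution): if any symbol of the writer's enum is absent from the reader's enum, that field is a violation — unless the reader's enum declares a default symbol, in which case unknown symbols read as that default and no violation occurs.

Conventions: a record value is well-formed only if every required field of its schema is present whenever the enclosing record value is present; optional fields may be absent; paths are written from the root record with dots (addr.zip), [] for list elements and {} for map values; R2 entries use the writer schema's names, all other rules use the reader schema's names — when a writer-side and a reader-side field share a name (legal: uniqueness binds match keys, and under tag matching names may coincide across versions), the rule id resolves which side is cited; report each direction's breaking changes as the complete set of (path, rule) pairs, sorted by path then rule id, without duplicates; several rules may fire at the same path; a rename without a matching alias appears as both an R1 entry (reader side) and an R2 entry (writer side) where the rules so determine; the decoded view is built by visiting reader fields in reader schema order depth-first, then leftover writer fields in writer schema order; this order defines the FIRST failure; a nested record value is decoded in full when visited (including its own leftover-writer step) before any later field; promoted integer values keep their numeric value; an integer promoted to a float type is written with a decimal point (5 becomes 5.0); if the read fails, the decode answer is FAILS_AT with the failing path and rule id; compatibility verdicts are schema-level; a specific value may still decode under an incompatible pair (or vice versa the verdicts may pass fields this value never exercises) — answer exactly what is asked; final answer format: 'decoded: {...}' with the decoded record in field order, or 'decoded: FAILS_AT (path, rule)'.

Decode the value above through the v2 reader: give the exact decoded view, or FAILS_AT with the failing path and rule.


each type pair in Session: writer, then reader
decode (reader v2):
  contact := null (missing; optional => null)
  signature := 0x1A2B
  locale := "kappa"
  id := null (missing; optional => null)
  active := null (missing; optional => null)
  height := 0.0
  => decoded: {"contact": null, "signature": 0x1A2B, "locale": "kappa", "id": null, "active": null, "height": 0.0}
the rest of the Session diff is inert for this question:
  added field avatar to record Geo: optional bytes, tag 21 (in v2 it sits immediately before owner) -> fires no rule on Session under this dialect and leaves the result unchanged
  field enabled in record Geo: type bool changed to float64 -> changes Session's schema-level verdicts only — the decode of this value is the same
  added field verified to record Geo: required bool, tag 39, default true (in v2 it sits immediately before street) -> changes Session's schema-level verdicts only — the decode of this value is the same

decoded: {"contact": null, "signature": 0x1A2B, "locale": "kappa", "id": null, "active": null, "height": 0.0}


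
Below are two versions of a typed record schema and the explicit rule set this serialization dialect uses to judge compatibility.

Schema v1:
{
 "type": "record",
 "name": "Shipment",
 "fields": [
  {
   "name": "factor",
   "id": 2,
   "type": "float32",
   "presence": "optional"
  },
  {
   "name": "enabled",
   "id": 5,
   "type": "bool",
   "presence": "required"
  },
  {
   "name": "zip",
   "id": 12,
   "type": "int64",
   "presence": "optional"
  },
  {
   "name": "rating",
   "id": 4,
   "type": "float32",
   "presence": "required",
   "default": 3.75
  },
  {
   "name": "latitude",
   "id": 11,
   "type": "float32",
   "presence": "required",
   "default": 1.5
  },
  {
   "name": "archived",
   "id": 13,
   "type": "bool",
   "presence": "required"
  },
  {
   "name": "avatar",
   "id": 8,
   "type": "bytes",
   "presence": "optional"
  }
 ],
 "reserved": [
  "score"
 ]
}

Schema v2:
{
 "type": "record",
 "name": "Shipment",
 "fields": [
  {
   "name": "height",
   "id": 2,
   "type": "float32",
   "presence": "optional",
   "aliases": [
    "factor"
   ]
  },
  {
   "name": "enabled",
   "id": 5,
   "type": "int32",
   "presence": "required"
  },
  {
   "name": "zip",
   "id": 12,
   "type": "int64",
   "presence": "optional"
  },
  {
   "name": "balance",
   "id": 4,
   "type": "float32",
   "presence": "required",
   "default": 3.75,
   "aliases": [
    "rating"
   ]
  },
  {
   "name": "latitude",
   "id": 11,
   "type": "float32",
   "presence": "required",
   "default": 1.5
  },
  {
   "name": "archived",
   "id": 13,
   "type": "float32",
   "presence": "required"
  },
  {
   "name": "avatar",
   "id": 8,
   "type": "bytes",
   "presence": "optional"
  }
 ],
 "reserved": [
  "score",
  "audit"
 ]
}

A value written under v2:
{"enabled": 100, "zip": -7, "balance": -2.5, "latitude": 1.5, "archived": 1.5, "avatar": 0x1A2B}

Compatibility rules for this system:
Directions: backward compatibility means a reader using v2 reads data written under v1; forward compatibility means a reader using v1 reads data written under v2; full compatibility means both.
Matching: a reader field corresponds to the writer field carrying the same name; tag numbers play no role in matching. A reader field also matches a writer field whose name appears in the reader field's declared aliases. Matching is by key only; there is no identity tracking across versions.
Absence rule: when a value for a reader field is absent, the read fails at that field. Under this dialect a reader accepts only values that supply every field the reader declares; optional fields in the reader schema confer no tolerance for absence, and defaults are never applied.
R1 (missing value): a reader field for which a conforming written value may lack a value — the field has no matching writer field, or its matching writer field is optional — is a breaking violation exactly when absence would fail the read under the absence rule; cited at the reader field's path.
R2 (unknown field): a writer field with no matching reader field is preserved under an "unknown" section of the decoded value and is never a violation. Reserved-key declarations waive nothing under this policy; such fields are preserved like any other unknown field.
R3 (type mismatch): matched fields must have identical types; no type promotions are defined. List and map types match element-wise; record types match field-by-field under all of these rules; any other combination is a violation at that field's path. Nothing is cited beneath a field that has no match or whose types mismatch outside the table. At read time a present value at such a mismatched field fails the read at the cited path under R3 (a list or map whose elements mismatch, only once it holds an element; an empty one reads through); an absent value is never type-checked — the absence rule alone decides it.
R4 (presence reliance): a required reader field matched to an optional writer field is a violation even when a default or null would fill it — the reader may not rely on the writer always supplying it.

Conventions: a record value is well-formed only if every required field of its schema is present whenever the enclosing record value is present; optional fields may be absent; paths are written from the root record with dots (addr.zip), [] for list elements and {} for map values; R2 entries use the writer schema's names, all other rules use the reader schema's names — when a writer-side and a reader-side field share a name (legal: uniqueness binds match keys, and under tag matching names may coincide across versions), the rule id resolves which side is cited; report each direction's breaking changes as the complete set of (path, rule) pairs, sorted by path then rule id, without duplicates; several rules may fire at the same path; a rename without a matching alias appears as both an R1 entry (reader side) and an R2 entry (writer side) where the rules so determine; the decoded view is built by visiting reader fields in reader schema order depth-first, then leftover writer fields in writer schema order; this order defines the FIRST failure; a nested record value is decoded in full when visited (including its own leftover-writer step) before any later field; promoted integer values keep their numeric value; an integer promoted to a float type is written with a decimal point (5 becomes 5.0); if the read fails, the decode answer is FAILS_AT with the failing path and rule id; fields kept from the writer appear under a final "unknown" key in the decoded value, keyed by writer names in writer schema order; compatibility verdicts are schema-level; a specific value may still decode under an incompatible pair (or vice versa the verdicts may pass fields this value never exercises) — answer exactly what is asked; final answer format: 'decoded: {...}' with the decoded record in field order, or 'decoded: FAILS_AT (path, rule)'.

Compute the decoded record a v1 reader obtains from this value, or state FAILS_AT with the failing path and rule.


arrows below run writer -> reader for Shipment
migrating the Shipment value to v1:
  read fails at factor under R1 (no fill)
  => FAILS_AT (factor, R1)
remaining Shipment differences; none change what is asked:
  field archived in record Shipment: type bool changed to float32 -> matters for Shipment compatibility verdicts, not for this value's decode
  renamed field rating to balance in record Shipment (alias rating declared on the renamed field) -> matters for Shipment compatibility verdicts, not for this value's decode
  field enabled in record Shipment: type bool changed to int32 -> matters for Shipment compatibility verdicts, not for this value's decode

decoded: FAILS_AT (factor, R1)


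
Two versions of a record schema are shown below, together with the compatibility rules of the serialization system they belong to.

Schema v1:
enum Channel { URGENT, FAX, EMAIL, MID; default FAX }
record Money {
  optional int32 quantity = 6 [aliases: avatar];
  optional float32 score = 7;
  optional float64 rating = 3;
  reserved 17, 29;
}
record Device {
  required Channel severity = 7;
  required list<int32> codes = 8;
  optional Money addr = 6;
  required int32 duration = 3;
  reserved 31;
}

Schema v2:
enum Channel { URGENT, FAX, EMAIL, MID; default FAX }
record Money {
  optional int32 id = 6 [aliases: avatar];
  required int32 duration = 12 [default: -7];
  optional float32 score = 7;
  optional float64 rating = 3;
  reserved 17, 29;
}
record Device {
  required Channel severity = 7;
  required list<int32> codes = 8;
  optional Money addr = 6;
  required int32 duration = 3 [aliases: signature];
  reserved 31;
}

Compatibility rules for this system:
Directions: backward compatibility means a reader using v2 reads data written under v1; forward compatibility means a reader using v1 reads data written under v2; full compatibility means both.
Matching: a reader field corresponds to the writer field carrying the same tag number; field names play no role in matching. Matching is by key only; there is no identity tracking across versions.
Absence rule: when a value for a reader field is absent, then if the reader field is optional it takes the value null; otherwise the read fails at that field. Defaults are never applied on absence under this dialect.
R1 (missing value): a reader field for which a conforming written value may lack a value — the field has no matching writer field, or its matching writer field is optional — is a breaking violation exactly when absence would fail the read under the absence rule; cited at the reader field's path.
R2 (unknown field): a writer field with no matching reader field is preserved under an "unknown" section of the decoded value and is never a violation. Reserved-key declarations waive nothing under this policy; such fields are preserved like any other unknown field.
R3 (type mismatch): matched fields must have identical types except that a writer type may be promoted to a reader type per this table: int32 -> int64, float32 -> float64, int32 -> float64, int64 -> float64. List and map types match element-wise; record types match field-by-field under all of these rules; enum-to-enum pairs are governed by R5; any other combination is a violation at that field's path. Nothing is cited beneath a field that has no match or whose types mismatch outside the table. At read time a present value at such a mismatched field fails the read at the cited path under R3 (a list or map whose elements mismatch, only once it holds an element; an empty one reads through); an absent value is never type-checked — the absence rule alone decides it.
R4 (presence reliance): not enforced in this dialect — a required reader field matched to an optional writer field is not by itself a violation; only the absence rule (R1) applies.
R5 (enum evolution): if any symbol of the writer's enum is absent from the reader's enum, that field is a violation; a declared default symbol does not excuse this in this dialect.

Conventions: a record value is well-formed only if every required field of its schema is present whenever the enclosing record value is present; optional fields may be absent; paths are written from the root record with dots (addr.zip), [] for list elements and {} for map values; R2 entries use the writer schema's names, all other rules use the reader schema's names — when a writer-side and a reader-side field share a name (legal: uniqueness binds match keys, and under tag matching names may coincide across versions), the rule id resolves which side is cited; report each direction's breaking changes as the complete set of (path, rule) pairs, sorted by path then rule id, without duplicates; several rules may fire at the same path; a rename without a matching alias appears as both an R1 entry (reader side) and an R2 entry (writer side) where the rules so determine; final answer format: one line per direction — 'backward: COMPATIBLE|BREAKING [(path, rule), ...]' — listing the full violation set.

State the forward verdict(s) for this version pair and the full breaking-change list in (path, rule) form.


in Device below, arrows point writer -> reader
checking forward for Device: reader v1 against writer v2:
  writer required, Channel -> Channel: reader severity maps from writer severity
  writer required, list<int32> -> list<int32>: reader codes maps from writer codes
  writer optional, Money -> Money: reader addr maps from writer addr
  writer required, int32 -> int32: reader duration maps from writer duration
  writer optional, int32 -> int32: reader addr.quantity maps from writer addr.id
  writer optional, float32 -> float32: reader addr.score maps from writer addr.score
  writer optional, float64 -> float64: reader addr.rating maps from writer addr.rating
  leftover writer field: addr.duration
  => no violations; forward on Device: COMPATIBLE
remaining Device differences; none change what is asked:
  added field duration to record Money: required int32, tag 12, default -7 (in v2 it sits immediately before score) -> matters only for Device's backward compatibility — outside the asked direction
  renamed field quantity to id in record Money -> no rule fires on it in Device's dialect; the asked verdict holds

forward: COMPATIBLE []


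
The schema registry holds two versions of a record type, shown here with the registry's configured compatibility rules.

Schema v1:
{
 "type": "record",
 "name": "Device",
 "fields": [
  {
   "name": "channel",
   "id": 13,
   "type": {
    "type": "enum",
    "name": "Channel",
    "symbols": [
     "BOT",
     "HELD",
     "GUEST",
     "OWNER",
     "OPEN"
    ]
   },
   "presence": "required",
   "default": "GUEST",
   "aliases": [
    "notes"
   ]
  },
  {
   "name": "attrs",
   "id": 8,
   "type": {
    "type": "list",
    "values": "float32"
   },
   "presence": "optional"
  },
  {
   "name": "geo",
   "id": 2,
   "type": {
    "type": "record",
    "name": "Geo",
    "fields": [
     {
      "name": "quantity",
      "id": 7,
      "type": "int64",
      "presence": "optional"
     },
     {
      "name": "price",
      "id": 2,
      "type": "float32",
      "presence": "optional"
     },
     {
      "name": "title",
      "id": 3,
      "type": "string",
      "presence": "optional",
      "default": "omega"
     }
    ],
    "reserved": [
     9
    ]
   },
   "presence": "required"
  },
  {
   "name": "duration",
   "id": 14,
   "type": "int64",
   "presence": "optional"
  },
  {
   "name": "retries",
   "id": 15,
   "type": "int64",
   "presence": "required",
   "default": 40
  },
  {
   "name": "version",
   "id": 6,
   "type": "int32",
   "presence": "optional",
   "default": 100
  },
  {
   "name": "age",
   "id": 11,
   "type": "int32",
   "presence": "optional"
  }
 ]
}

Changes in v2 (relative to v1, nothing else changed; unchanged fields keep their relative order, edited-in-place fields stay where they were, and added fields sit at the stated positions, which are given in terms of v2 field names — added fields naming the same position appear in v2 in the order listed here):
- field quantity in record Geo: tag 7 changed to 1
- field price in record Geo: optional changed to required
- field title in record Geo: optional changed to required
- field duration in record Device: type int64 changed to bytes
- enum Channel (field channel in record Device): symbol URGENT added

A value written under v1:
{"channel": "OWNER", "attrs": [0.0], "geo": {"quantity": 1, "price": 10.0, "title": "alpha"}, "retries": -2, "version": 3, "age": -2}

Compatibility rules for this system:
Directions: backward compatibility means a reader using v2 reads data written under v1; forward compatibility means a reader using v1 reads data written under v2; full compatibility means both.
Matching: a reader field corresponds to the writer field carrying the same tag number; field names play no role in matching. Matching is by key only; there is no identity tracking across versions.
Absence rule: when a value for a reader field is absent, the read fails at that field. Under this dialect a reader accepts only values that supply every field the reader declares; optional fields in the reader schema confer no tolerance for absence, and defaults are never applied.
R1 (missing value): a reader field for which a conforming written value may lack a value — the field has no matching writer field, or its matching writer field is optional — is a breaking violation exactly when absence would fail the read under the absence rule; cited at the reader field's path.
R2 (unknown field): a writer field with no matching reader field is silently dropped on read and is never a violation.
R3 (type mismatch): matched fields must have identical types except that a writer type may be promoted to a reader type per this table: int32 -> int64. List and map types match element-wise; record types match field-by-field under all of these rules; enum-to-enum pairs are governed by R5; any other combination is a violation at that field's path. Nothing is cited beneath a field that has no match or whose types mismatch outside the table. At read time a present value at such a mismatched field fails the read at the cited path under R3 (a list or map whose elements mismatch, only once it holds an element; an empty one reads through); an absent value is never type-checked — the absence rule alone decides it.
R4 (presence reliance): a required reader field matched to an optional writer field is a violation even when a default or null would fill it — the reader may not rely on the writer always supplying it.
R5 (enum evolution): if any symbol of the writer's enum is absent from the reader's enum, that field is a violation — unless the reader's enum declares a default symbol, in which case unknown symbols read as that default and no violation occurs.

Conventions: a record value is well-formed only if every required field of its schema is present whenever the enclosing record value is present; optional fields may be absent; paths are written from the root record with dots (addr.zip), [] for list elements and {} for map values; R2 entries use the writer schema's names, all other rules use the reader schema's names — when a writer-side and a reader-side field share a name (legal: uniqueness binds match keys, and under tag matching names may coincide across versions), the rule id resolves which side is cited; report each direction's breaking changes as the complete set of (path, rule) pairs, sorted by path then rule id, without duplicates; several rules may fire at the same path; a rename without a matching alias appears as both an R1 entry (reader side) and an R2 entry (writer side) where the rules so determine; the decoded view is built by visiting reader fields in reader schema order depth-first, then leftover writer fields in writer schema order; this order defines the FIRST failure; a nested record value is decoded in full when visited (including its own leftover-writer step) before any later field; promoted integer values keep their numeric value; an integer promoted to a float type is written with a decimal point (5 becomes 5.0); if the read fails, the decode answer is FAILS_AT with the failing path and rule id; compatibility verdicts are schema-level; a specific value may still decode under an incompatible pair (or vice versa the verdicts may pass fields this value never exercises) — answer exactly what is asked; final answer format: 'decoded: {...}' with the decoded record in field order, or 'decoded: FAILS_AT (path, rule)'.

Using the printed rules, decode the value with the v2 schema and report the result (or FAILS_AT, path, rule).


decoded: FAILS_AT (geo.quantity, R1)

arrows below run writer -> reader for Device
decode walk for Device under reader schema v2:
  channel := "OWNER"
  attrs := [0.0]
  read fails at geo.quantity under R1 (no fill)
  => FAILS_AT (geo.quantity, R1)
diffs on Device not affecting the asked answer:
  field price in record Geo: optional changed to required -> changes Device's schema-level verdicts only — the decode of this value is the same
  field title in record Geo: optional changed to required -> changes Device's schema-level verdicts only — the decode of this value is the same
  field duration in record Device: type int64 changed to bytes -> changes Device's schema-level verdicts only — the decode of this value is the same
  enum Channel (field channel in record Device): symbol URGENT added -> changes Device's schema-level verdicts only — the decode of this value is the same
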